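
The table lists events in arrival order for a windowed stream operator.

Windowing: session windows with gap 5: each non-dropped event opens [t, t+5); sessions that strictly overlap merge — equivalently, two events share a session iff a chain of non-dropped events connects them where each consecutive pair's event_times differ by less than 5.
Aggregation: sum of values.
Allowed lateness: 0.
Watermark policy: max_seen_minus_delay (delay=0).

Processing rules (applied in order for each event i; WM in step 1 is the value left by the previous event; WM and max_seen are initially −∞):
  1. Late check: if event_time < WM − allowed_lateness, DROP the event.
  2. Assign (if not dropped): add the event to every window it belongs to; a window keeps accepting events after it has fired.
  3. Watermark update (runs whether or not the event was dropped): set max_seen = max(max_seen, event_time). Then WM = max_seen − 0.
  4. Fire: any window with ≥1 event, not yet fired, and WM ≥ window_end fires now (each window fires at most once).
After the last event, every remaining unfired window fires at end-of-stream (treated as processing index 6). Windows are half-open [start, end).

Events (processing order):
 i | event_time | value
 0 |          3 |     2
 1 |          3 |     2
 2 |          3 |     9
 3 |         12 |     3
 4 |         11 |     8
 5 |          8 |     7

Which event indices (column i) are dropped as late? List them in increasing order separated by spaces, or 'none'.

4 5

i=0 t=3 v=2: → [3,8); WM=3
i=1 t=3 v=2: → [3,8); WM=3
i=2 t=3 v=9: → [3,8); WM=3
i=3 t=12 v=3: → [12,17); WM=12
i=4 t=11 v=8: DROP (t<12-0); WM=12
i=5 t=8 v=7: DROP (t<12-0); WM=12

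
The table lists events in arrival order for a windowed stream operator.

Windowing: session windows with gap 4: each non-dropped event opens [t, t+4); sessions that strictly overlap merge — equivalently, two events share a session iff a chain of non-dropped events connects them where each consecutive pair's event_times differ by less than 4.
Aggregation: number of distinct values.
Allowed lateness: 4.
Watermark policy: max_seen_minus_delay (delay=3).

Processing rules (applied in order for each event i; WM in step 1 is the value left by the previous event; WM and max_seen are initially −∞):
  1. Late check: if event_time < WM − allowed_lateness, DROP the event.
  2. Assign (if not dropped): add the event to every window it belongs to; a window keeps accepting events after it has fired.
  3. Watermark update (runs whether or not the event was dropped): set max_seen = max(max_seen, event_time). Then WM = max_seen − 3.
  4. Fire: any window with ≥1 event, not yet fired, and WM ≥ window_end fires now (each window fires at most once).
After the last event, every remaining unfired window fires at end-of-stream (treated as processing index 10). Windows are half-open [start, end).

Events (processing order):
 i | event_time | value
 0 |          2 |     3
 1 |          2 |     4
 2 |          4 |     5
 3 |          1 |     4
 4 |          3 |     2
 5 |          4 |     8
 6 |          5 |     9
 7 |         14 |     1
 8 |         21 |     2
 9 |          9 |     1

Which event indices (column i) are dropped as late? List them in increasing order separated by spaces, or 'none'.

i=0 t=2 v=3: → [2,6); WM=-1
i=1 t=2 v=4: → [2,6); WM=-1
i=2 t=4 v=5: → [2,8); WM=1
i=3 t=1 v=4: → [1,8); WM=1
i=4 t=3 v=2: → [1,8); WM=1
i=5 t=4 v=8: → [1,8); WM=1
i=6 t=5 v=9: → [1,9); WM=2
i=7 t=14 v=1: → [14,18); WM=11
i=8 t=21 v=2: → [21,25); WM=18
i=9 t=9 v=1: DROP (t<18-4); WM=18

9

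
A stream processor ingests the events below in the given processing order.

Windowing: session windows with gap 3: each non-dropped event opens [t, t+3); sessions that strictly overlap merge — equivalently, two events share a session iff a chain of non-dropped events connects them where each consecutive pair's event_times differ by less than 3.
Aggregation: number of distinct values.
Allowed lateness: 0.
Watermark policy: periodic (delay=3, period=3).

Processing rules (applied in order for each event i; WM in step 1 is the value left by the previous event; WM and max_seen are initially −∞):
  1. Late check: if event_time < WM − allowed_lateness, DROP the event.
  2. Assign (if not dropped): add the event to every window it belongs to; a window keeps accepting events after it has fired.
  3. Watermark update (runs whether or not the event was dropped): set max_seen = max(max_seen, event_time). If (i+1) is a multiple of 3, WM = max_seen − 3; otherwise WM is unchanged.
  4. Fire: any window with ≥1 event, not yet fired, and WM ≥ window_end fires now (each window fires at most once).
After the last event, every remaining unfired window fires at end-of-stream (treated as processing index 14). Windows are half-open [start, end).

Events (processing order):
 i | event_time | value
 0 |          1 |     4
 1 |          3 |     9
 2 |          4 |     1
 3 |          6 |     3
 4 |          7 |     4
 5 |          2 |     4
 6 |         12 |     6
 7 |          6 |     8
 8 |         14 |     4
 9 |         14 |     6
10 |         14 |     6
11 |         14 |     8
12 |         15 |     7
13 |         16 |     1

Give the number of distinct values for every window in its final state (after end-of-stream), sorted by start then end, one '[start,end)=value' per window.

i=0 t=1 v=4: → [1,4); WM=−∞
i=1 t=3 v=9: → [1,6); WM=−∞
i=2 t=4 v=1: → [1,7); WM=1
i=3 t=6 v=3: → [1,9); WM=1
i=4 t=7 v=4: → [1,10); WM=1
i=5 t=2 v=4: → [1,10); WM=4
i=6 t=12 v=6: → [12,15); WM=4
i=7 t=6 v=8: → [1,10); WM=4
i=8 t=14 v=4: → [12,17); WM=11
i=9 t=14 v=6: → [12,17); WM=11
i=10 t=14 v=6: → [12,17); WM=11
i=11 t=14 v=8: → [12,17); WM=11
i=12 t=15 v=7: → [12,18); WM=11
i=13 t=16 v=1: → [12,19); WM=11

[1,10)=5 [12,19)=5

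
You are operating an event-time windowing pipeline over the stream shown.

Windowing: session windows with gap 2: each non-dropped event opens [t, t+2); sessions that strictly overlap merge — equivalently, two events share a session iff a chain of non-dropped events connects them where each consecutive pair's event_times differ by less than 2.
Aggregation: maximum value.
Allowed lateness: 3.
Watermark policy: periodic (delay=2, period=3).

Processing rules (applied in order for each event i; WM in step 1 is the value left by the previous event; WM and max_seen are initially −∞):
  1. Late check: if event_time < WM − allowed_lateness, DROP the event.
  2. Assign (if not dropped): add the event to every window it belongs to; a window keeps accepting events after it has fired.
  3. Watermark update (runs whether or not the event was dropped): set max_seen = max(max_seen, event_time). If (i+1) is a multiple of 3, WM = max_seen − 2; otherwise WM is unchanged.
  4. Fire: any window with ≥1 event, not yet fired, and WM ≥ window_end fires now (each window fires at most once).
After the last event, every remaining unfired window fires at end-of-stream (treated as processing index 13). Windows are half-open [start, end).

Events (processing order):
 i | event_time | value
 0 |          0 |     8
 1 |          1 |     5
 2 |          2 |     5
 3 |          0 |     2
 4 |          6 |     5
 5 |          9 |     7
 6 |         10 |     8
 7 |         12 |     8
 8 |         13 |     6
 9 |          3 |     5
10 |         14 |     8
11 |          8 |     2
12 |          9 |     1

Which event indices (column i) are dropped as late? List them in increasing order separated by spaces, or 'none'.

i=0 t=0 v=8: → [0,2); WM=−∞
i=1 t=1 v=5: → [0,3); WM=−∞
i=2 t=2 v=5: → [0,4); WM=0
i=3 t=0 v=2: → [0,4); WM=0
i=4 t=6 v=5: → [6,8); WM=0
i=5 t=9 v=7: → [9,11); WM=7
i=6 t=10 v=8: → [9,12); WM=7
i=7 t=12 v=8: → [12,14); WM=7
i=8 t=13 v=6: → [12,15); WM=11
i=9 t=3 v=5: DROP (t<11-3); WM=11
i=10 t=14 v=8: → [12,16); WM=11
i=11 t=8 v=2: → [8,12); WM=12
i=12 t=9 v=1: → [8,12); WM=12

9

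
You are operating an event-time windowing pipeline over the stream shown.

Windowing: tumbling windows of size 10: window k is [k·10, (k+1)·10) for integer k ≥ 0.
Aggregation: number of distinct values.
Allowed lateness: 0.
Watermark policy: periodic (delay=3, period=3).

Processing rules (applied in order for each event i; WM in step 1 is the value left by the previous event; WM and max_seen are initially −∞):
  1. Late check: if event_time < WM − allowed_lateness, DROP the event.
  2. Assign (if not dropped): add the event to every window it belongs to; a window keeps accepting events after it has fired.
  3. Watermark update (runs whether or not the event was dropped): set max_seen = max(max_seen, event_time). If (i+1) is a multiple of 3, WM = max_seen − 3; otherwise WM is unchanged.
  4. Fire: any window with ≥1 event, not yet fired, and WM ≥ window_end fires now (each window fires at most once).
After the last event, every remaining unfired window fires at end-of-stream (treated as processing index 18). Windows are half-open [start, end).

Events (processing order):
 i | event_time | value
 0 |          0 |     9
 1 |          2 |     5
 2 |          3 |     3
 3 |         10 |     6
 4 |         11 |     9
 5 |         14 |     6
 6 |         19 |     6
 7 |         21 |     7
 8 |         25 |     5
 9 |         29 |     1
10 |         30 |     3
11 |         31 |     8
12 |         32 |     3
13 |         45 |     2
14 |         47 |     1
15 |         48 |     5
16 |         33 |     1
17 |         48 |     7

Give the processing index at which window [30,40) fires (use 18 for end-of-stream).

14

i=0 t=0 v=9: → [0,10); WM=−∞
i=1 t=2 v=5: → [0,10); WM=−∞
i=2 t=3 v=3: → [0,10); WM=0
i=3 t=10 v=6: → [10,20); WM=0
i=4 t=11 v=9: → [10,20); WM=0
i=5 t=14 v=6: → [10,20); WM=11; [0,10) fires=3
i=6 t=19 v=6: → [10,20); WM=11
i=7 t=21 v=7: → [20,30); WM=11
i=8 t=25 v=5: → [20,30); WM=22; [10,20) fires=2
i=9 t=29 v=1: → [20,30); WM=22
i=10 t=30 v=3: → [30,40); WM=22
i=11 t=31 v=8: → [30,40); WM=28
i=12 t=32 v=3: → [30,40); WM=28
i=13 t=45 v=2: → [40,50); WM=28
i=14 t=47 v=1: → [40,50); WM=44; [20,30) fires=3 [30,40) fires=2
i=15 t=48 v=5: → [40,50); WM=44
i=16 t=33 v=1: DROP (t<44-0); WM=44
i=17 t=48 v=7: → [40,50); WM=45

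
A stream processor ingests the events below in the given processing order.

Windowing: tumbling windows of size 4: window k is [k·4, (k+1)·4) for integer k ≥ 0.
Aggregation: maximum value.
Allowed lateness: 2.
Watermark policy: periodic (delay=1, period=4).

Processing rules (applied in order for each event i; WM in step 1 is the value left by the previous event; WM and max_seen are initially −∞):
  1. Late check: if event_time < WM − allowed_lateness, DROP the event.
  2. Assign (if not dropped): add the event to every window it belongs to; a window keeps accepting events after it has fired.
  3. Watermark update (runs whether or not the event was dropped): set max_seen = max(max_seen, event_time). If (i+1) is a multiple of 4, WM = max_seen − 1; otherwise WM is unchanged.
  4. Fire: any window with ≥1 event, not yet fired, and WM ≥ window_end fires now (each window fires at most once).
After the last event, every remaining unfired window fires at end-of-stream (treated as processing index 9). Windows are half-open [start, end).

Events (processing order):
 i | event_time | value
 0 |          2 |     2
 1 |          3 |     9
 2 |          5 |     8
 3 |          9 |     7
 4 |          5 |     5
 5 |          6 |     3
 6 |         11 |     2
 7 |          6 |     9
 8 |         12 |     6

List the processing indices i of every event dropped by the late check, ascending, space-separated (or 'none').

i=0 t=2 v=2: → [0,4); WM=−∞
i=1 t=3 v=9: → [0,4); WM=−∞
i=2 t=5 v=8: → [4,8); WM=−∞
i=3 t=9 v=7: → [8,12); WM=8; [0,4) fires=9 [4,8) fires=8
i=4 t=5 v=5: DROP (t<8-2); WM=8
i=5 t=6 v=3: → [4,8); WM=8
i=6 t=11 v=2: → [8,12); WM=8
i=7 t=6 v=9: → [4,8); WM=10
i=8 t=12 v=6: → [12,16); WM=10

4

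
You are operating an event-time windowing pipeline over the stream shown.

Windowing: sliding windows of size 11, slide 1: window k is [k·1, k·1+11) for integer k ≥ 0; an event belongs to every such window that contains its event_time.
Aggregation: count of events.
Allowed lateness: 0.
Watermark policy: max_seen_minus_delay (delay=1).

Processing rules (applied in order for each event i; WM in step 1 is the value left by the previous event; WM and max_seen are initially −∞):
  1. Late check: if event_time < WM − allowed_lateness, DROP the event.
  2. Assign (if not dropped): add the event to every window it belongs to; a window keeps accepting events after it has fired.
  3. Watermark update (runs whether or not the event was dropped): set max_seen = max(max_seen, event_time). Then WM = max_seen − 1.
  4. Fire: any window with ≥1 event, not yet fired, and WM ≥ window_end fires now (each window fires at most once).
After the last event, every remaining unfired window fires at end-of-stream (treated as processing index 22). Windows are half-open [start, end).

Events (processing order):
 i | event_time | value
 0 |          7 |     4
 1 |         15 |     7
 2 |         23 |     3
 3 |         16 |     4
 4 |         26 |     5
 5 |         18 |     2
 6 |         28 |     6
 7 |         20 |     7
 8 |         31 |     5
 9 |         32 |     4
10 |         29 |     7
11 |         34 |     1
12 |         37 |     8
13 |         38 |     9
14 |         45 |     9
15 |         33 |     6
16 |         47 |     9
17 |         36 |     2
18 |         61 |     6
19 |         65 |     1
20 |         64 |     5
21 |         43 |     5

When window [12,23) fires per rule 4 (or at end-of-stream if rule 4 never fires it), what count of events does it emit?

i=0 t=7 v=4: → [7,18),[6,17),[5,16),[4,15),[3,14),[2,13),[1,12),[0,11); WM=6
i=1 t=15 v=7: → [15,26),[14,25),[13,24),[12,23),[11,22),[10,21),[9,20),[8,19),[7,18),[6,17),[5,16); WM=14; [0,11) fires=1 [1,12) fires=1 [2,13) fires=1 [3,14) fires=1
i=2 t=23 v=3: → [23,34),[22,33),[21,32),[20,31),[19,30),[18,29),[17,28),[16,27),[15,26),[14,25),[13,24); WM=22; [4,15) fires=1 [5,16) fires=2 [6,17) fires=2 [7,18) fires=2 [8,19) fires=1 [9,20) fires=1 [10,21) fires=1 [11,22) fires=1
i=3 t=16 v=4: DROP (t<22-0); WM=22
i=4 t=26 v=5: → [26,37),[25,36),[24,35),[23,34),[22,33),[21,32),[20,31),[19,30),[18,29),[17,28),[16,27); WM=25; [12,23) fires=1 [13,24) fires=2 [14,25) fires=2
i=5 t=18 v=2: DROP (t<25-0); WM=25
i=6 t=28 v=6: → [28,39),[27,38),[26,37),[25,36),[24,35),[23,34),[22,33),[21,32),[20,31),[19,30),[18,29); WM=27; [15,26) fires=2 [16,27) fires=2
i=7 t=20 v=7: DROP (t<27-0); WM=27
i=8 t=31 v=5: → [31,42),[30,41),[29,40),[28,39),[27,38),[26,37),[25,36),[24,35),[23,34),[22,33),[21,32); WM=30; [17,28) fires=2 [18,29) fires=3 [19,30) fires=3
i=9 t=32 v=4: → [32,43),[31,42),[30,41),[29,40),[28,39),[27,38),[26,37),[25,36),[24,35),[23,34),[22,33); WM=31; [20,31) fires=3
i=10 t=29 v=7: DROP (t<31-0); WM=31
i=11 t=34 v=1: → [34,45),[33,44),[32,43),[31,42),[30,41),[29,40),[28,39),[27,38),[26,37),[25,36),[24,35); WM=33; [21,32) fires=4 [22,33) fires=5
i=12 t=37 v=8: → [37,48),[36,47),[35,46),[34,45),[33,44),[32,43),[31,42),[30,41),[29,40),[28,39),[27,38); WM=36; [23,34) fires=5 [24,35) fires=5 [25,36) fires=5
i=13 t=38 v=9: → [38,49),[37,48),[36,47),[35,46),[34,45),[33,44),[32,43),[31,42),[30,41),[29,40),[28,39); WM=37; [26,37) fires=5
i=14 t=45 v=9: → [45,56),[44,55),[43,54),[42,53),[41,52),[40,51),[39,50),[38,49),[37,48),[36,47),[35,46); WM=44; [27,38) fires=5 [28,39) fires=6 [29,40) fires=5 [30,41) fires=5 [31,42) fires=5 [32,43) fires=4 [33,44) fires=3
i=15 t=33 v=6: DROP (t<44-0); WM=44
i=16 t=47 v=9: → [47,58),[46,57),[45,56),[44,55),[43,54),[42,53),[41,52),[40,51),[39,50),[38,49),[37,48); WM=46; [34,45) fires=3 [35,46) fires=3
i=17 t=36 v=2: DROP (t<46-0); WM=46
i=18 t=61 v=6: → [61,72),[60,71),[59,70),[58,69),[57,68),[56,67),[55,66),[54,65),[53,64),[52,63),[51,62); WM=60; [36,47) fires=3 [37,48) fires=4 [38,49) fires=3 [39,50) fires=2 [40,51) fires=2 [41,52) fires=2 [42,53) fires=2 [43,54) fires=2 [44,55) fires=2 [45,56) fires=2 [46,57) fires=1 [47,58) fires=1
i=19 t=65 v=1: → [65,76),[64,75),[63,74),[62,73),[61,72),[60,71),[59,70),[58,69),[57,68),[56,67),[55,66); WM=64; [51,62) fires=1 [52,63) fires=1 [53,64) fires=1
i=20 t=64 v=5: → [64,75),[63,74),[62,73),[61,72),[60,71),[59,70),[58,69),[57,68),[56,67),[55,66),[54,65); WM=64
i=21 t=43 v=5: DROP (t<64-0); WM=64

1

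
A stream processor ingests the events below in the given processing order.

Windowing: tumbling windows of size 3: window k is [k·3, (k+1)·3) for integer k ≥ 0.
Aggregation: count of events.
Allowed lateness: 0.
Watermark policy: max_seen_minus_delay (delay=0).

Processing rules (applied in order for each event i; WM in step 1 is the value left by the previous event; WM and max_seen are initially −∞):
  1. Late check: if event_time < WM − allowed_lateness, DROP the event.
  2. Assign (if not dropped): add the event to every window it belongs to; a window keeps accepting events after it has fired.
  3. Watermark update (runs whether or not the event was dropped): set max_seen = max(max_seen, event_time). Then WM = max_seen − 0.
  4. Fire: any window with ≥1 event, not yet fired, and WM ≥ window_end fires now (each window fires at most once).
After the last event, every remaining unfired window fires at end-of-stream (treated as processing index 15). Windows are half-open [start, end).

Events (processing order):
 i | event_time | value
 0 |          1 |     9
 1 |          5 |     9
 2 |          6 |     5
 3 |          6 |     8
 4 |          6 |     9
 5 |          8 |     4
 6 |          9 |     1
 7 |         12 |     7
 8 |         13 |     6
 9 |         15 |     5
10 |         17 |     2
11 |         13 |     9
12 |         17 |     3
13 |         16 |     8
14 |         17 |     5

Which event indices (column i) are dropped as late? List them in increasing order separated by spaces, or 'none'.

11 13

i=0 t=1 v=9: → [0,3); WM=1
i=1 t=5 v=9: → [3,6); WM=5; [0,3) fires=1
i=2 t=6 v=5: → [6,9); WM=6; [3,6) fires=1
i=3 t=6 v=8: → [6,9); WM=6
i=4 t=6 v=9: → [6,9); WM=6
i=5 t=8 v=4: → [6,9); WM=8
i=6 t=9 v=1: → [9,12); WM=9; [6,9) fires=4
i=7 t=12 v=7: → [12,15); WM=12; [9,12) fires=1
i=8 t=13 v=6: → [12,15); WM=13
i=9 t=15 v=5: → [15,18); WM=15; [12,15) fires=2
i=10 t=17 v=2: → [15,18); WM=17
i=11 t=13 v=9: DROP (t<17-0); WM=17
i=12 t=17 v=3: → [15,18); WM=17
i=13 t=16 v=8: DROP (t<17-0); WM=17
i=14 t=17 v=5: → [15,18); WM=17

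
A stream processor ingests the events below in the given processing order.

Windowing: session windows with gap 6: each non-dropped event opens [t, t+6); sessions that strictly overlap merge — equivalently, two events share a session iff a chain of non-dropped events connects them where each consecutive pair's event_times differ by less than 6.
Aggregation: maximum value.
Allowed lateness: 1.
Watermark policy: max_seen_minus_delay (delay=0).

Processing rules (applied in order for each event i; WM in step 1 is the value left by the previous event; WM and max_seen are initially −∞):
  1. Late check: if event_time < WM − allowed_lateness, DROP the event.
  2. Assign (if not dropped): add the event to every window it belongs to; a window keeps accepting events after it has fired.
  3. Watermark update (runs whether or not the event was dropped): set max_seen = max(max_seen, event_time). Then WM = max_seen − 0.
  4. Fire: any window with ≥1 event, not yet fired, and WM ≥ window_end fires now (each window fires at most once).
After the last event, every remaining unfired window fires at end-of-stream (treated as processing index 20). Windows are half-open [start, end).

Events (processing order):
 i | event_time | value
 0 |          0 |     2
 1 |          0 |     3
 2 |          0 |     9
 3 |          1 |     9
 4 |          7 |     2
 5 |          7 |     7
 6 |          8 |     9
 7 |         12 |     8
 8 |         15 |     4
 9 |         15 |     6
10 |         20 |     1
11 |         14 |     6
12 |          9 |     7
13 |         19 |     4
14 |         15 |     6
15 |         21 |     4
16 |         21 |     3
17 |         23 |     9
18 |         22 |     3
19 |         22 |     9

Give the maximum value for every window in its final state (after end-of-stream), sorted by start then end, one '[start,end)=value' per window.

i=0 t=0 v=2: → [0,6); WM=0
i=1 t=0 v=3: → [0,6); WM=0
i=2 t=0 v=9: → [0,6); WM=0
i=3 t=1 v=9: → [0,7); WM=1
i=4 t=7 v=2: → [7,13); WM=7
i=5 t=7 v=7: → [7,13); WM=7
i=6 t=8 v=9: → [7,14); WM=8
i=7 t=12 v=8: → [7,18); WM=12
i=8 t=15 v=4: → [7,21); WM=15
i=9 t=15 v=6: → [7,21); WM=15
i=10 t=20 v=1: → [7,26); WM=20
i=11 t=14 v=6: DROP (t<20-1); WM=20
i=12 t=9 v=7: DROP (t<20-1); WM=20
i=13 t=19 v=4: → [7,26); WM=20
i=14 t=15 v=6: DROP (t<20-1); WM=20
i=15 t=21 v=4: → [7,27); WM=21
i=16 t=21 v=3: → [7,27); WM=21
i=17 t=23 v=9: → [7,29); WM=23
i=18 t=22 v=3: → [7,29); WM=23
i=19 t=22 v=9: → [7,29); WM=23

[0,7)=9 [7,29)=9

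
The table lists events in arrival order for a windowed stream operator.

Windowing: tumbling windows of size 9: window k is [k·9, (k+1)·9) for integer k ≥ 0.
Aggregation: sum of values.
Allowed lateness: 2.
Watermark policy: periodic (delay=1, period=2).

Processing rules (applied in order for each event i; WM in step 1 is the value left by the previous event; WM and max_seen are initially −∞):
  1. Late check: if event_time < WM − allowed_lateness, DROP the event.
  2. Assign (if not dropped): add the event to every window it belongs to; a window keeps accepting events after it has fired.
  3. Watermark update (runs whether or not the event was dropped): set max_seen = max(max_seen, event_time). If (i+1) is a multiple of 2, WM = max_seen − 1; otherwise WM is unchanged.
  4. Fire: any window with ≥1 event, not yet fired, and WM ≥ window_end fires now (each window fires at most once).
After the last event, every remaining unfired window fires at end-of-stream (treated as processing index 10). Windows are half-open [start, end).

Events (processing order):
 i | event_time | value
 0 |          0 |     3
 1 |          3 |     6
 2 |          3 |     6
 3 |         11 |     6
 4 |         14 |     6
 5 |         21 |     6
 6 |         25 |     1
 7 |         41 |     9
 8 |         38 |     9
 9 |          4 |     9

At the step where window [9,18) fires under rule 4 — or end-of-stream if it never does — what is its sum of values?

i=0 t=0 v=3: → [0,9); WM=−∞
i=1 t=3 v=6: → [0,9); WM=2
i=2 t=3 v=6: → [0,9); WM=2
i=3 t=11 v=6: → [9,18); WM=10; [0,9) fires=15
i=4 t=14 v=6: → [9,18); WM=10
i=5 t=21 v=6: → [18,27); WM=20; [9,18) fires=12
i=6 t=25 v=1: → [18,27); WM=20
i=7 t=41 v=9: → [36,45); WM=40; [18,27) fires=7
i=8 t=38 v=9: → [36,45); WM=40
i=9 t=4 v=9: DROP (t<40-2); WM=40

12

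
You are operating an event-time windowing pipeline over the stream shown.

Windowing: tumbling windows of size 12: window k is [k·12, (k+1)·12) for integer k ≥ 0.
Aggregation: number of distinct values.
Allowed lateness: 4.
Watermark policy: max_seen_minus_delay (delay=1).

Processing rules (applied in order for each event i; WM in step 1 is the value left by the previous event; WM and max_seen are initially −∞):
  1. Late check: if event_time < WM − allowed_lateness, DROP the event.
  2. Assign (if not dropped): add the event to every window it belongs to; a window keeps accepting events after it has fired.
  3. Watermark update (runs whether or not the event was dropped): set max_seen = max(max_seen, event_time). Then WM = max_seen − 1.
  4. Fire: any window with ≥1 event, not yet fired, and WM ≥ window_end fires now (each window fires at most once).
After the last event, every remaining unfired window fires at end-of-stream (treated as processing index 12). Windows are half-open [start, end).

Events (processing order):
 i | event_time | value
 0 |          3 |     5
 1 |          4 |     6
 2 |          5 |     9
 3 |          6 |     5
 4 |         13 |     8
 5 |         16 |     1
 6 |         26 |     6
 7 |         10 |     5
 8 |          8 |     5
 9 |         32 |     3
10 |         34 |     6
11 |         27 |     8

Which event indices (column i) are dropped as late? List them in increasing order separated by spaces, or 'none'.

i=0 t=3 v=5: → [0,12); WM=2
i=1 t=4 v=6: → [0,12); WM=3
i=2 t=5 v=9: → [0,12); WM=4
i=3 t=6 v=5: → [0,12); WM=5
i=4 t=13 v=8: → [12,24); WM=12; [0,12) fires=3
i=5 t=16 v=1: → [12,24); WM=15
i=6 t=26 v=6: → [24,36); WM=25; [12,24) fires=2
i=7 t=10 v=5: DROP (t<25-4); WM=25
i=8 t=8 v=5: DROP (t<25-4); WM=25
i=9 t=32 v=3: → [24,36); WM=31
i=10 t=34 v=6: → [24,36); WM=33
i=11 t=27 v=8: DROP (t<33-4); WM=33

7 8 11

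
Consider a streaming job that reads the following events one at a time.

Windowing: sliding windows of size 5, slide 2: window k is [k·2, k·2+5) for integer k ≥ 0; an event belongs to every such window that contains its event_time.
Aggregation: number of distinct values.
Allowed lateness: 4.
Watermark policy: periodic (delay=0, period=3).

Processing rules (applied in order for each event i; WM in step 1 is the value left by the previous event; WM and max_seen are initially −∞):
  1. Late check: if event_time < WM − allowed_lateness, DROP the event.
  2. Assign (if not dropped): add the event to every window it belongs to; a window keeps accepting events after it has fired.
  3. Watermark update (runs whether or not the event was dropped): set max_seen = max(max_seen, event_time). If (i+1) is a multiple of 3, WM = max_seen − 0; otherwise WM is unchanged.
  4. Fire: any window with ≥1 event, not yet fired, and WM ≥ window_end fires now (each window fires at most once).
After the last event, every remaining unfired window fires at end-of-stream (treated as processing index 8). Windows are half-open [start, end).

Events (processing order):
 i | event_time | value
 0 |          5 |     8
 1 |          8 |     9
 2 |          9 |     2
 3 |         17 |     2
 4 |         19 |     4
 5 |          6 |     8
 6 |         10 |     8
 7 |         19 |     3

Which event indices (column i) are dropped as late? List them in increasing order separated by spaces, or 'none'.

i=0 t=5 v=8: → [4,9),[2,7); WM=−∞
i=1 t=8 v=9: → [8,13),[6,11),[4,9); WM=−∞
i=2 t=9 v=2: → [8,13),[6,11); WM=9; [2,7) fires=1 [4,9) fires=2
i=3 t=17 v=2: → [16,21),[14,19); WM=9
i=4 t=19 v=4: → [18,23),[16,21); WM=9
i=5 t=6 v=8: → [6,11),[4,9),[2,7); WM=19; [6,11) fires=3 [8,13) fires=2 [14,19) fires=1
i=6 t=10 v=8: DROP (t<19-4); WM=19
i=7 t=19 v=3: → [18,23),[16,21); WM=19

6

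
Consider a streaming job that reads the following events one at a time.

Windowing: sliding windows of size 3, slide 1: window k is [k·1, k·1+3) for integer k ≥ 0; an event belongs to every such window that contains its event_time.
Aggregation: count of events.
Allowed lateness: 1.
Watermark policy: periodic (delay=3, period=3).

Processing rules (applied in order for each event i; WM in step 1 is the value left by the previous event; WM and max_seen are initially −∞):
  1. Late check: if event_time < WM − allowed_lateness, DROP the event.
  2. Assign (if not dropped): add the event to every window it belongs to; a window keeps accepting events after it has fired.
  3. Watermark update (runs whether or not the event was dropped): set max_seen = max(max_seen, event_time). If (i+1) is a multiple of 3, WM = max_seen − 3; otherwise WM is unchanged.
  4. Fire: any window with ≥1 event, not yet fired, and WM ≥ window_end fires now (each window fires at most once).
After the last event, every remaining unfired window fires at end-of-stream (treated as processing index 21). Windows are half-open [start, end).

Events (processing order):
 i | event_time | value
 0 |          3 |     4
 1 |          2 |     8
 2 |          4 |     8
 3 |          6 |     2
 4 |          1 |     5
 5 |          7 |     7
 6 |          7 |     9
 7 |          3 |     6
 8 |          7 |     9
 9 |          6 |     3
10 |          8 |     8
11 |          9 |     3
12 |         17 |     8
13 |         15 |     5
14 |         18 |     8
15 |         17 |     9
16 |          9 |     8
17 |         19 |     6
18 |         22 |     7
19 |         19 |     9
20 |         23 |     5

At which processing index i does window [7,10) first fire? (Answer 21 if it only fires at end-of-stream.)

14

i=0 t=3 v=4: → [3,6),[2,5),[1,4); WM=−∞
i=1 t=2 v=8: → [2,5),[1,4),[0,3); WM=−∞
i=2 t=4 v=8: → [4,7),[3,6),[2,5); WM=1
i=3 t=6 v=2: → [6,9),[5,8),[4,7); WM=1
i=4 t=1 v=5: → [1,4),[0,3); WM=1
i=5 t=7 v=7: → [7,10),[6,9),[5,8); WM=4; [0,3) fires=2 [1,4) fires=3
i=6 t=7 v=9: → [7,10),[6,9),[5,8); WM=4
i=7 t=3 v=6: → [3,6),[2,5),[1,4); WM=4
i=8 t=7 v=9: → [7,10),[6,9),[5,8); WM=4
i=9 t=6 v=3: → [6,9),[5,8),[4,7); WM=4
i=10 t=8 v=8: → [8,11),[7,10),[6,9); WM=4
i=11 t=9 v=3: → [9,12),[8,11),[7,10); WM=6; [2,5) fires=4 [3,6) fires=3
i=12 t=17 v=8: → [17,20),[16,19),[15,18); WM=6
i=13 t=15 v=5: → [15,18),[14,17),[13,16); WM=6
i=14 t=18 v=8: → [18,21),[17,20),[16,19); WM=15; [4,7) fires=3 [5,8) fires=5 [6,9) fires=6 [7,10) fires=5 [8,11) fires=2 [9,12) fires=1
i=15 t=17 v=9: → [17,20),[16,19),[15,18); WM=15
i=16 t=9 v=8: DROP (t<15-1); WM=15
i=17 t=19 v=6: → [19,22),[18,21),[17,20); WM=16; [13,16) fires=1
i=18 t=22 v=7: → [22,25),[21,24),[20,23); WM=16
i=19 t=19 v=9: → [19,22),[18,21),[17,20); WM=16
i=20 t=23 v=5: → [23,26),[22,25),[21,24); WM=20; [14,17) fires=1 [15,18) fires=3 [16,19) fires=3 [17,20) fires=5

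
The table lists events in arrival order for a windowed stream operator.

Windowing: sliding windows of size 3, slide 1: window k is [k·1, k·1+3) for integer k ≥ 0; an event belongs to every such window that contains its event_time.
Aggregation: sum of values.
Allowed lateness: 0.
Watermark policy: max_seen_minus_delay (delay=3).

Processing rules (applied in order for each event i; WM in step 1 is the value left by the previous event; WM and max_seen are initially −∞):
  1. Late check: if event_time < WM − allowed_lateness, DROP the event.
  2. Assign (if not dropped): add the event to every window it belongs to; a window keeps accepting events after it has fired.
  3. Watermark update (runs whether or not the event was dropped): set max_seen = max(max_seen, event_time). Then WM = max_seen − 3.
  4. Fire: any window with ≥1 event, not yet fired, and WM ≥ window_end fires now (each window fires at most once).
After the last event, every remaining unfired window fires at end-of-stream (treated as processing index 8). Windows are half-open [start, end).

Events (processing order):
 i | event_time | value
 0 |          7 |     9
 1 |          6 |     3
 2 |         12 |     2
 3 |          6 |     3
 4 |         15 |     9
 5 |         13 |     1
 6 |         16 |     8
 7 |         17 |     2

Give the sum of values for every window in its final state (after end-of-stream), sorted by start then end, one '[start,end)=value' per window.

i=0 t=7 v=9: → [7,10),[6,9),[5,8); WM=4
i=1 t=6 v=3: → [6,9),[5,8),[4,7); WM=4
i=2 t=12 v=2: → [12,15),[11,14),[10,13); WM=9; [4,7) fires=3 [5,8) fires=12 [6,9) fires=12
i=3 t=6 v=3: DROP (t<9-0); WM=9
i=4 t=15 v=9: → [15,18),[14,17),[13,16); WM=12; [7,10) fires=9
i=5 t=13 v=1: → [13,16),[12,15),[11,14); WM=12
i=6 t=16 v=8: → [16,19),[15,18),[14,17); WM=13; [10,13) fires=2
i=7 t=17 v=2: → [17,20),[16,19),[15,18); WM=14; [11,14) fires=3

[4,7)=3 [5,8)=12 [6,9)=12 [7,10)=9 [10,13)=2 [11,14)=3 [12,15)=3 [13,16)=10 [14,17)=17 [15,18)=19 [16,19)=10 [17,20)=2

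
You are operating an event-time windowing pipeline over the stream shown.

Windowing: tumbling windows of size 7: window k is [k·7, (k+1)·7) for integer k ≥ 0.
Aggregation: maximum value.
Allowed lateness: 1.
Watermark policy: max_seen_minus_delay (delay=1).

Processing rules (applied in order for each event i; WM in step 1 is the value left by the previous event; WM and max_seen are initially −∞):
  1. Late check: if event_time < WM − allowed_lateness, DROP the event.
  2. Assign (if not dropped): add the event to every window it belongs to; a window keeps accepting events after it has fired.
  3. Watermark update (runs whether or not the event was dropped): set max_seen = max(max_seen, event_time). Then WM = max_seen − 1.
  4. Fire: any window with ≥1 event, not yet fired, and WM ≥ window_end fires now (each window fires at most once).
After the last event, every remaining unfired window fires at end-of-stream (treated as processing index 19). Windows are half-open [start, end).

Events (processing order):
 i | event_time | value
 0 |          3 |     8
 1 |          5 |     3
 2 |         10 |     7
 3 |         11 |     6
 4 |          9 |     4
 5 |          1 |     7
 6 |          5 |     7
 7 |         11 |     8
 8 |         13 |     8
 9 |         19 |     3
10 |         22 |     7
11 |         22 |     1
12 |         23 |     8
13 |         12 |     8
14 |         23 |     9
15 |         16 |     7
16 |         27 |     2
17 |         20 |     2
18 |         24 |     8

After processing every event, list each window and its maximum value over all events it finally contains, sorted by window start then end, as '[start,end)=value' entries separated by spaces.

i=0 t=3 v=8: → [0,7); WM=2
i=1 t=5 v=3: → [0,7); WM=4
i=2 t=10 v=7: → [7,14); WM=9; [0,7) fires=8
i=3 t=11 v=6: → [7,14); WM=10
i=4 t=9 v=4: → [7,14); WM=10
i=5 t=1 v=7: DROP (t<10-1); WM=10
i=6 t=5 v=7: DROP (t<10-1); WM=10
i=7 t=11 v=8: → [7,14); WM=10
i=8 t=13 v=8: → [7,14); WM=12
i=9 t=19 v=3: → [14,21); WM=18; [7,14) fires=8
i=10 t=22 v=7: → [21,28); WM=21; [14,21) fires=3
i=11 t=22 v=1: → [21,28); WM=21
i=12 t=23 v=8: → [21,28); WM=22
i=13 t=12 v=8: DROP (t<22-1); WM=22
i=14 t=23 v=9: → [21,28); WM=22
i=15 t=16 v=7: DROP (t<22-1); WM=22
i=16 t=27 v=2: → [21,28); WM=26
i=17 t=20 v=2: DROP (t<26-1); WM=26
i=18 t=24 v=8: DROP (t<26-1); WM=26

[0,7)=8 [7,14)=8 [14,21)=3 [21,28)=9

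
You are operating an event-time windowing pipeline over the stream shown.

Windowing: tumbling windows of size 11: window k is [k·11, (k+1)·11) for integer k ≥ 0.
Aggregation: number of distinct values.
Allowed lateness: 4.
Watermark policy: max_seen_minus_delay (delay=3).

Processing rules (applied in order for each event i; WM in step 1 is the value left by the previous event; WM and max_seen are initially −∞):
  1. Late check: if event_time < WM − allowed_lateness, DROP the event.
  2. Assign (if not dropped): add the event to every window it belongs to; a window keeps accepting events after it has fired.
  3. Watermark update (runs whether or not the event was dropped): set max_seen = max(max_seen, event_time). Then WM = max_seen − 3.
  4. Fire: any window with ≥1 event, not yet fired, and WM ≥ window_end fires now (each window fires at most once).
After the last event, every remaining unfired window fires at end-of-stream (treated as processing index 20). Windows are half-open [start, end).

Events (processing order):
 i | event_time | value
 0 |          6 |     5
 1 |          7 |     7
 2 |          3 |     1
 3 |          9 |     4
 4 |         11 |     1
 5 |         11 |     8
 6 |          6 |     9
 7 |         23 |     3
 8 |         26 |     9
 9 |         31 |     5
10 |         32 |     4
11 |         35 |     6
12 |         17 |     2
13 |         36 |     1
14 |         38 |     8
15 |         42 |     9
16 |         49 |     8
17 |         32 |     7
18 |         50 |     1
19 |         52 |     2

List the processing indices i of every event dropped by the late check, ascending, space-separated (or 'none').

i=0 t=6 v=5: → [0,11); WM=3
i=1 t=7 v=7: → [0,11); WM=4
i=2 t=3 v=1: → [0,11); WM=4
i=3 t=9 v=4: → [0,11); WM=6
i=4 t=11 v=1: → [11,22); WM=8
i=5 t=11 v=8: → [11,22); WM=8
i=6 t=6 v=9: → [0,11); WM=8
i=7 t=23 v=3: → [22,33); WM=20; [0,11) fires=5
i=8 t=26 v=9: → [22,33); WM=23; [11,22) fires=2
i=9 t=31 v=5: → [22,33); WM=28
i=10 t=32 v=4: → [22,33); WM=29
i=11 t=35 v=6: → [33,44); WM=32
i=12 t=17 v=2: DROP (t<32-4); WM=32
i=13 t=36 v=1: → [33,44); WM=33; [22,33) fires=4
i=14 t=38 v=8: → [33,44); WM=35
i=15 t=42 v=9: → [33,44); WM=39
i=16 t=49 v=8: → [44,55); WM=46; [33,44) fires=4
i=17 t=32 v=7: DROP (t<46-4); WM=46
i=18 t=50 v=1: → [44,55); WM=47
i=19 t=52 v=2: → [44,55); WM=49

12 17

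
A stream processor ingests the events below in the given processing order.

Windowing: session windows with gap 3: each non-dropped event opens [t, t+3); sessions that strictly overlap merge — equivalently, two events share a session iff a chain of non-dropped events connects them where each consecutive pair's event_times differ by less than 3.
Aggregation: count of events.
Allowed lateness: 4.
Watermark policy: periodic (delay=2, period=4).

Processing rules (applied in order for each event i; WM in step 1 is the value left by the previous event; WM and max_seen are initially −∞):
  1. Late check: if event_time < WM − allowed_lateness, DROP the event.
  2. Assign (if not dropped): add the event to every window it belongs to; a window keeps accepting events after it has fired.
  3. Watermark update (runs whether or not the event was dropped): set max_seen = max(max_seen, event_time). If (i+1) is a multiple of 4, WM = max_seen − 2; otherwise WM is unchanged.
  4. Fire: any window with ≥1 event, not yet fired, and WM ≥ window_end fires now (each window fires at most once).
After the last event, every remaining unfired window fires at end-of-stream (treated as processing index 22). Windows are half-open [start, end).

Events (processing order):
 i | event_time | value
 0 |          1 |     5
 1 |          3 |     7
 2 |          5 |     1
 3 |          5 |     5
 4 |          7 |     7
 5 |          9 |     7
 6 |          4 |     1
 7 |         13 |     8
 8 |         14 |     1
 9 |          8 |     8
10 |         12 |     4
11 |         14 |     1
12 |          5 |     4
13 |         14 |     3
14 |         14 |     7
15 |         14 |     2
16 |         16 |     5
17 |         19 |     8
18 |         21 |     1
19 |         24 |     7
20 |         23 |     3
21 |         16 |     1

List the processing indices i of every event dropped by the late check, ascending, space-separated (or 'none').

12 21

i=0 t=1 v=5: → [1,4); WM=−∞
i=1 t=3 v=7: → [1,6); WM=−∞
i=2 t=5 v=1: → [1,8); WM=−∞
i=3 t=5 v=5: → [1,8); WM=3
i=4 t=7 v=7: → [1,10); WM=3
i=5 t=9 v=7: → [1,12); WM=3
i=6 t=4 v=1: → [1,12); WM=3
i=7 t=13 v=8: → [13,16); WM=11
i=8 t=14 v=1: → [13,17); WM=11
i=9 t=8 v=8: → [1,12); WM=11
i=10 t=12 v=4: → [12,17); WM=11
i=11 t=14 v=1: → [12,17); WM=12
i=12 t=5 v=4: DROP (t<12-4); WM=12
i=13 t=14 v=3: → [12,17); WM=12
i=14 t=14 v=7: → [12,17); WM=12
i=15 t=14 v=2: → [12,17); WM=12
i=16 t=16 v=5: → [12,19); WM=12
i=17 t=19 v=8: → [19,22); WM=12
i=18 t=21 v=1: → [19,24); WM=12
i=19 t=24 v=7: → [24,27); WM=22
i=20 t=23 v=3: → [19,27); WM=22
i=21 t=16 v=1: DROP (t<22-4); WM=22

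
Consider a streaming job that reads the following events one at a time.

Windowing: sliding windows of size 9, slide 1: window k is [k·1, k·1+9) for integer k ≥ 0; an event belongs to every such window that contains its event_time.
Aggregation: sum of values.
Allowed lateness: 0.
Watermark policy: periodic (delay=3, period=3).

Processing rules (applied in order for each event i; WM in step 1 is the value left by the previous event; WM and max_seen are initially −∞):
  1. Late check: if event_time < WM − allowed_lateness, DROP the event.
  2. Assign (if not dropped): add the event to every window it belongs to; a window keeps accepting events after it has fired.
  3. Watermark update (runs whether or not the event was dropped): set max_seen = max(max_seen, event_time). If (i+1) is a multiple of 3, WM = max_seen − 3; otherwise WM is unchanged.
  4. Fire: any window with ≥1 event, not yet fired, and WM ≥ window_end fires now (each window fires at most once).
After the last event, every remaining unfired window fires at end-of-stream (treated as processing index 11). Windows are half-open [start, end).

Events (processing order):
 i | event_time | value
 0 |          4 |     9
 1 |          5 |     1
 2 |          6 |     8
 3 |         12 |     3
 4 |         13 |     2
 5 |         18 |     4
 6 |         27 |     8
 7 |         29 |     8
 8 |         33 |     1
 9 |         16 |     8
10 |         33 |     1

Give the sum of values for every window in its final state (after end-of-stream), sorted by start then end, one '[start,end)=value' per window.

i=0 t=4 v=9: → [4,13),[3,12),[2,11),[1,10),[0,9); WM=−∞
i=1 t=5 v=1: → [5,14),[4,13),[3,12),[2,11),[1,10),[0,9); WM=−∞
i=2 t=6 v=8: → [6,15),[5,14),[4,13),[3,12),[2,11),[1,10),[0,9); WM=3
i=3 t=12 v=3: → [12,21),[11,20),[10,19),[9,18),[8,17),[7,16),[6,15),[5,14),[4,13); WM=3
i=4 t=13 v=2: → [13,22),[12,21),[11,20),[10,19),[9,18),[8,17),[7,16),[6,15),[5,14); WM=3
i=5 t=18 v=4: → [18,27),[17,26),[16,25),[15,24),[14,23),[13,22),[12,21),[11,20),[10,19); WM=15; [0,9) fires=18 [1,10) fires=18 [2,11) fires=18 [3,12) fires=18 [4,13) fires=21 [5,14) fires=14 [6,15) fires=13
i=6 t=27 v=8: → [27,36),[26,35),[25,34),[24,33),[23,32),[22,31),[21,30),[20,29),[19,28); WM=15
i=7 t=29 v=8: → [29,38),[28,37),[27,36),[26,35),[25,34),[24,33),[23,32),[22,31),[21,30); WM=15
i=8 t=33 v=1: → [33,42),[32,41),[31,40),[30,39),[29,38),[28,37),[27,36),[26,35),[25,34); WM=30; [7,16) fires=5 [8,17) fires=5 [9,18) fires=5 [10,19) fires=9 [11,20) fires=9 [12,21) fires=9 [13,22) fires=6 [14,23) fires=4 [15,24) fires=4 [16,25) fires=4 [17,26) fires=4 [18,27) fires=4 [19,28) fires=8 [20,29) fires=8 [21,30) fires=16
i=9 t=16 v=8: DROP (t<30-0); WM=30
i=10 t=33 v=1: → [33,42),[32,41),[31,40),[30,39),[29,38),[28,37),[27,36),[26,35),[25,34); WM=30

[0,9)=18 [1,10)=18 [2,11)=18 [3,12)=18 [4,13)=21 [5,14)=14 [6,15)=13 [7,16)=5 [8,17)=5 [9,18)=5 [10,19)=9 [11,20)=9 [12,21)=9 [13,22)=6 [14,23)=4 [15,24)=4 [16,25)=4 [17,26)=4 [18,27)=4 [19,28)=8 [20,29)=8 [21,30)=16 [22,31)=16 [23,32)=16 [24,33)=16 [25,34)=18 [26,35)=18 [27,36)=18 [28,37)=10 [29,38)=10 [30,39)=2 [31,40)=2 [32,41)=2 [33,42)=2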